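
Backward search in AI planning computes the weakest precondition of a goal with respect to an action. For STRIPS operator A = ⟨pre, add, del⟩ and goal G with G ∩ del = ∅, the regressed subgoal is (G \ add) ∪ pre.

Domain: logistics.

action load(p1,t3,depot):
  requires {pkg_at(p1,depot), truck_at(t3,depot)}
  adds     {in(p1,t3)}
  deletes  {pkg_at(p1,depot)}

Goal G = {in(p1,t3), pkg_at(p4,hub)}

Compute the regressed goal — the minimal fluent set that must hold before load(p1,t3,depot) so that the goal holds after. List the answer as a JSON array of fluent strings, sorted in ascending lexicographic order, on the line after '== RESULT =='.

Regress:
  G ∩ del = {}  (empty — regression defined)
  G \ add = {in(p1,t3), pkg_at(p4,hub)} \ {in(p1,t3)} = {pkg_at(p4,hub)}
  ∪ pre   = {pkg_at(p4,hub)} ∪ {pkg_at(p1,depot), truck_at(t3,depot)}
          = {pkg_at(p1,depot), pkg_at(p4,hub), truck_at(t3,depot)}

== RESULT ==
["pkg_at(p1,depot)", "pkg_at(p4,hub)", "truck_at(t3,depot)"]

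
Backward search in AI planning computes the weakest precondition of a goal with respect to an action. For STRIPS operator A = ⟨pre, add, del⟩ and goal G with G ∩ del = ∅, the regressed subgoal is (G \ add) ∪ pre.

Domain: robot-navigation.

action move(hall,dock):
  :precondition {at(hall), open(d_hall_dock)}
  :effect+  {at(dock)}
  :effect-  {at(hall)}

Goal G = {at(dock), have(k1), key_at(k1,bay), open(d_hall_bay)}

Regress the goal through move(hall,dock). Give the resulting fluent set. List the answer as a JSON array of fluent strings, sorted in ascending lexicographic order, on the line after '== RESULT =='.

Regress:
  G ∩ del = {}  (empty — regression defined)
  G \ add = {at(dock), have(k1), key_at(k1,bay), open(d_hall_bay)} \ {at(dock)} = {have(k1), key_at(k1,bay), open(d_hall_bay)}
  ∪ pre   = {have(k1), key_at(k1,bay), open(d_hall_bay)} ∪ {at(hall), open(d_hall_dock)}
          = {at(hall), have(k1), key_at(k1,bay), open(d_hall_bay), open(d_hall_dock)}

== RESULT ==
["at(hall)", "have(k1)", "key_at(k1,bay)", "open(d_hall_bay)", "open(d_hall_dock)"]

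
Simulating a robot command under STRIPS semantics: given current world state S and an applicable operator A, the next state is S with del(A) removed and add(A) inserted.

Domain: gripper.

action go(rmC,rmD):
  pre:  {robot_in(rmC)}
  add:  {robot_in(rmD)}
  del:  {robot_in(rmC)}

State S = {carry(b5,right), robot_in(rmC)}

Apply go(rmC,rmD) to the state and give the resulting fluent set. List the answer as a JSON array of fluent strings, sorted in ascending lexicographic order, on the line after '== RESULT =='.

Compute (S \ del) ∪ add:
  pre ⊆ S: {robot_in(rmC)} ⊆ S  — applicable
  S \ del = {carry(b5,right)}
  ∪ add   = {carry(b5,right), robot_in(rmD)}

== RESULT ==
["carry(b5,right)", "robot_in(rmD)"]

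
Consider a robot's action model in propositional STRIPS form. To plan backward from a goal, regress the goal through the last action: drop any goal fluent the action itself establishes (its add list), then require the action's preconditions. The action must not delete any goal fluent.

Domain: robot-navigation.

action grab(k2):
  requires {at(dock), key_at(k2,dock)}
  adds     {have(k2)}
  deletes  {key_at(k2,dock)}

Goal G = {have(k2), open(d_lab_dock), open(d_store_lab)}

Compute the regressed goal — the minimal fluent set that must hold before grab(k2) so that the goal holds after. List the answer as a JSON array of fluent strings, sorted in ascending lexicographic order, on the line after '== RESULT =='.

Regress:
  G ∩ del = {}  (empty — regression defined)
  G \ add = {have(k2), open(d_lab_dock), open(d_store_lab)} \ {have(k2)} = {open(d_lab_dock), open(d_store_lab)}
  ∪ pre   = {open(d_lab_dock), open(d_store_lab)} ∪ {at(dock), key_at(k2,dock)}
          = {at(dock), key_at(k2,dock), open(d_lab_dock), open(d_store_lab)}

== RESULT ==
["at(dock)", "key_at(k2,dock)", "open(d_lab_dock)", "open(d_store_lab)"]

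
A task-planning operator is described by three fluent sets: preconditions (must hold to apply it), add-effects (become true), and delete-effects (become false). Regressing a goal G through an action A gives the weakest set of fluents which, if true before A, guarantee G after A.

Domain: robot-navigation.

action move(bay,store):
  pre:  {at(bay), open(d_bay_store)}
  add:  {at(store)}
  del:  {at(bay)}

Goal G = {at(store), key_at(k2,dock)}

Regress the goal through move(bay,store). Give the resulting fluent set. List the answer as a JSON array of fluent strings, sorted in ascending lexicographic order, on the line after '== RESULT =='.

Regress:
  G ∩ del = {}  (empty — regression defined)
  G \ add = {at(store), key_at(k2,dock)} \ {at(store)} = {key_at(k2,dock)}
  ∪ pre   = {key_at(k2,dock)} ∪ {at(bay), open(d_bay_store)}
          = {at(bay), key_at(k2,dock), open(d_bay_store)}

== RESULT ==
["at(bay)", "key_at(k2,dock)", "open(d_bay_store)"]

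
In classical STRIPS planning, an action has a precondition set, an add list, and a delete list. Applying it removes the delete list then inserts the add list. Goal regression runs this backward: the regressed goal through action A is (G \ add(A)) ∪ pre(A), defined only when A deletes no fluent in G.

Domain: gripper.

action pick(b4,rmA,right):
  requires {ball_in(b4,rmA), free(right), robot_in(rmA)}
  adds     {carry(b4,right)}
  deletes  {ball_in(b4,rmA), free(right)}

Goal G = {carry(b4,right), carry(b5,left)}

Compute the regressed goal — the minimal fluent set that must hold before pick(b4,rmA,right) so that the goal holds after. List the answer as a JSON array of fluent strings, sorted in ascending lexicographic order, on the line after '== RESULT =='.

Compute (G \ add) ∪ pre:
  G ∩ del = {}  (empty — regression defined)
  G \ add = {carry(b4,right), carry(b5,left)} \ {carry(b4,right)} = {carry(b5,left)}
  ∪ pre   = {carry(b5,left)} ∪ {ball_in(b4,rmA), free(right), robot_in(rmA)}
          = {ball_in(b4,rmA), carry(b5,left), free(right), robot_in(rmA)}

== RESULT ==
["ball_in(b4,rmA)", "carry(b5,left)", "free(right)", "robot_in(rmA)"]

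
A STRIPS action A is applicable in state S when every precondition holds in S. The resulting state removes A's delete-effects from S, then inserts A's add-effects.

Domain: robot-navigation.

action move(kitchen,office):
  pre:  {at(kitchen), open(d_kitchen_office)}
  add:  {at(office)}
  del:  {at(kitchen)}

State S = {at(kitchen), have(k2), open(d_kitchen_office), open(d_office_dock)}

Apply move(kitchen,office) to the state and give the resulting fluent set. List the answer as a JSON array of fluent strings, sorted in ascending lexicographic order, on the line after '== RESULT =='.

Progress:
  pre ⊆ S: {at(kitchen), open(d_kitchen_office)} ⊆ S  — applicable
  S \ del = {have(k2), open(d_kitchen_office), open(d_office_dock)}
  ∪ add   = {at(office), have(k2), open(d_kitchen_office), open(d_office_dock)}

== RESULT ==
["at(office)", "have(k2)", "open(d_kitchen_office)", "open(d_office_dock)"]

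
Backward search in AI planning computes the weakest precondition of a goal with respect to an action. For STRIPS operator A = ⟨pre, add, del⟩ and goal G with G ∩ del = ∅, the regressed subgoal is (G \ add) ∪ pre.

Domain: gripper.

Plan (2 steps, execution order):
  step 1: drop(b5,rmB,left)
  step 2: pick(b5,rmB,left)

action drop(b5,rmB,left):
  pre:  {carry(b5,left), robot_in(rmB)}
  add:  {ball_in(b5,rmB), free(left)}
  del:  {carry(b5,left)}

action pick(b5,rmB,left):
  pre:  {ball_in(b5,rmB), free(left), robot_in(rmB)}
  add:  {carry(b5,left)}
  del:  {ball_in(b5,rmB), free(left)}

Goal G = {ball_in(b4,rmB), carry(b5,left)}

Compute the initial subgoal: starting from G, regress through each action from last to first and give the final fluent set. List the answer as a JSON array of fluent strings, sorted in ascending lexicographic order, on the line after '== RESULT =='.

Work backward from the goal:
  through step 2 (pick(b5,rmB,left)): drop {carry(b5,left)}, keep {ball_in(b4,rmB)}, require {ball_in(b5,rmB), free(left), robot_in(rmB)}
    → {ball_in(b4,rmB), ball_in(b5,rmB), free(left), robot_in(rmB)}
  through step 1 (drop(b5,rmB,left)): drop {ball_in(b5,rmB), free(left)}, keep {ball_in(b4,rmB), robot_in(rmB)}, require {carry(b5,left), robot_in(rmB)}
    → {ball_in(b4,rmB), carry(b5,left), robot_in(rmB)}

== RESULT ==
["ball_in(b4,rmB)", "carry(b5,left)", "robot_in(rmB)"]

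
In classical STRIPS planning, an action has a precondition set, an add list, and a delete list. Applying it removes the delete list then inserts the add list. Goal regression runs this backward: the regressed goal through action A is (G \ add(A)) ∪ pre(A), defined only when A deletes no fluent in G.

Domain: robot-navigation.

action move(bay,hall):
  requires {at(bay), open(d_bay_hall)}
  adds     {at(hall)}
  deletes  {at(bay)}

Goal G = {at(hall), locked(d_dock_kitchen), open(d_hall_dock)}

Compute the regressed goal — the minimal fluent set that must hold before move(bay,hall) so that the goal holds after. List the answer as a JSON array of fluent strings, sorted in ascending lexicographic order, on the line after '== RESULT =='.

Regress:
  G ∩ del = {}  (empty — regression defined)
  G \ add = {at(hall), locked(d_dock_kitchen), open(d_hall_dock)} \ {at(hall)} = {locked(d_dock_kitchen), open(d_hall_dock)}
  ∪ pre   = {locked(d_dock_kitchen), open(d_hall_dock)} ∪ {at(bay), open(d_bay_hall)}
          = {at(bay), locked(d_dock_kitchen), open(d_bay_hall), open(d_hall_dock)}

== RESULT ==
["at(bay)", "locked(d_dock_kitchen)", "open(d_bay_hall)", "open(d_hall_dock)"]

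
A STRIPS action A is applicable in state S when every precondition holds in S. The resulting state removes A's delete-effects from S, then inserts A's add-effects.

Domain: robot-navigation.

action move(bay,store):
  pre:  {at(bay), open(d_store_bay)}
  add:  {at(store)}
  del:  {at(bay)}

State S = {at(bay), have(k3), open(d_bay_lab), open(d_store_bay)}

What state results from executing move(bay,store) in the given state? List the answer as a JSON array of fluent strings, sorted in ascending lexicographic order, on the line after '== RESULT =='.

Compute (S \ del) ∪ add:
  pre ⊆ S: {at(bay), open(d_store_bay)} ⊆ S  — applicable
  S \ del = {have(k3), open(d_bay_lab), open(d_store_bay)}
  ∪ add   = {at(store), have(k3), open(d_bay_lab), open(d_store_bay)}

== RESULT ==
["at(store)", "have(k3)", "open(d_bay_lab)", "open(d_store_bay)"]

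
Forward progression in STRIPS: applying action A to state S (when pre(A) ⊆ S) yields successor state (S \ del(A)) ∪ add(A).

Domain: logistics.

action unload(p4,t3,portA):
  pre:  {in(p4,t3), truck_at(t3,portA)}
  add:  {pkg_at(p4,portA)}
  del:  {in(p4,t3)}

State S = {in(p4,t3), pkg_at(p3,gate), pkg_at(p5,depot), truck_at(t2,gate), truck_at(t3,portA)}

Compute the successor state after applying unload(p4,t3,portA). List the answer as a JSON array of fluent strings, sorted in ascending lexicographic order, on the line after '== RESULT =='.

Progress:
  pre ⊆ S: {in(p4,t3), truck_at(t3,portA)} ⊆ S  — applicable
  S \ del = {pkg_at(p3,gate), pkg_at(p5,depot), truck_at(t2,gate), truck_at(t3,portA)}
  ∪ add   = {pkg_at(p3,gate), pkg_at(p4,portA), pkg_at(p5,depot), truck_at(t2,gate), truck_at(t3,portA)}

== RESULT ==
["pkg_at(p3,gate)", "pkg_at(p4,portA)", "pkg_at(p5,depot)", "truck_at(t2,gate)", "truck_at(t3,portA)"]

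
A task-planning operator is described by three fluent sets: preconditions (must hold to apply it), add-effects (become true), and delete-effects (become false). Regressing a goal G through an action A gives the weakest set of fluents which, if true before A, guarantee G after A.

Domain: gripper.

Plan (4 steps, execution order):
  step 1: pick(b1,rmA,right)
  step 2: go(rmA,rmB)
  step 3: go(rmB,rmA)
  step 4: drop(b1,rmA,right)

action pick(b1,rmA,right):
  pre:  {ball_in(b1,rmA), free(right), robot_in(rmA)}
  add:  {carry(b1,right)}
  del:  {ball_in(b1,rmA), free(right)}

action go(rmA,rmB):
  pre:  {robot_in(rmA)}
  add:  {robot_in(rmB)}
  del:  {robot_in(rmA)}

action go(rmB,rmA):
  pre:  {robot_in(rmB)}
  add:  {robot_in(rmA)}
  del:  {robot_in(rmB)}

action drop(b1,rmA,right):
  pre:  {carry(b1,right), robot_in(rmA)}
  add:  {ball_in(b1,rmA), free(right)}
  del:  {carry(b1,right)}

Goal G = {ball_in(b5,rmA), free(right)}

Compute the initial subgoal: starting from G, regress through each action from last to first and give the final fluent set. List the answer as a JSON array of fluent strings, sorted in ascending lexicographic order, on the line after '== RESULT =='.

Work backward from the goal:
  through step 4 (drop(b1,rmA,right)): drop {free(right)}, keep {ball_in(b5,rmA)}, require {carry(b1,right), robot_in(rmA)}
    → {ball_in(b5,rmA), carry(b1,right), robot_in(rmA)}
  through step 3 (go(rmB,rmA)): drop {robot_in(rmA)}, keep {ball_in(b5,rmA), carry(b1,right)}, require {robot_in(rmB)}
    → {ball_in(b5,rmA), carry(b1,right), robot_in(rmB)}
  through step 2 (go(rmA,rmB)): drop {robot_in(rmB)}, keep {ball_in(b5,rmA), carry(b1,right)}, require {robot_in(rmA)}
    → {ball_in(b5,rmA), carry(b1,right), robot_in(rmA)}
  through step 1 (pick(b1,rmA,right)): drop {carry(b1,right)}, keep {ball_in(b5,rmA), robot_in(rmA)}, require {ball_in(b1,rmA), free(right), robot_in(rmA)}
    → {ball_in(b1,rmA), ball_in(b5,rmA), free(right), robot_in(rmA)}

== RESULT ==
["ball_in(b1,rmA)", "ball_in(b5,rmA)", "free(right)", "robot_in(rmA)"]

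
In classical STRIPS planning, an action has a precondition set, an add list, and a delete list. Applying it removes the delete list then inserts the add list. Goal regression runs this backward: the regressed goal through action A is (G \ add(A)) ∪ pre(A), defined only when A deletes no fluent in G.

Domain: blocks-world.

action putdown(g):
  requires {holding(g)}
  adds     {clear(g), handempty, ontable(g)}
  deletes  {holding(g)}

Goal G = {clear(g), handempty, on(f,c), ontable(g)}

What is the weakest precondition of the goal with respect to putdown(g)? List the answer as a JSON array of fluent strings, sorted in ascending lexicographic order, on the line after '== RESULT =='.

Compute (G \ add) ∪ pre:
  G ∩ del = {}  (empty — regression defined)
  G \ add = {clear(g), handempty, on(f,c), ontable(g)} \ {clear(g), handempty, ontable(g)} = {on(f,c)}
  ∪ pre   = {on(f,c)} ∪ {holding(g)}
          = {holding(g), on(f,c)}

== RESULT ==
["holding(g)", "on(f,c)"]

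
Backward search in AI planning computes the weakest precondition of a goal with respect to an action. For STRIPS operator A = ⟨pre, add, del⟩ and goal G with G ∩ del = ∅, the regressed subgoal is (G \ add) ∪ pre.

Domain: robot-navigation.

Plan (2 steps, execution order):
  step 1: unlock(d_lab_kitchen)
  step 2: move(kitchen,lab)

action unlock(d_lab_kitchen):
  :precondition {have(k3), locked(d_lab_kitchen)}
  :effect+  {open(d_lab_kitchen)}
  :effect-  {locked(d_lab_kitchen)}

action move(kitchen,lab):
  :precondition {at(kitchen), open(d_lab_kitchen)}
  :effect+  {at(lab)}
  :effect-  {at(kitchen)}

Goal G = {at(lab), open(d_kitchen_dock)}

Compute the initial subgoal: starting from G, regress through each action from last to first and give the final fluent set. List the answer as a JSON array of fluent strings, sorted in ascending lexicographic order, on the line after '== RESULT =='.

Work backward from the goal:
  through step 2 (move(kitchen,lab)): drop {at(lab)}, keep {open(d_kitchen_dock)}, require {at(kitchen), open(d_lab_kitchen)}
    → {at(kitchen), open(d_kitchen_dock), open(d_lab_kitchen)}
  through step 1 (unlock(d_lab_kitchen)): drop {open(d_lab_kitchen)}, keep {at(kitchen), open(d_kitchen_dock)}, require {have(k3), locked(d_lab_kitchen)}
    → {at(kitchen), have(k3), locked(d_lab_kitchen), open(d_kitchen_dock)}

== RESULT ==
["at(kitchen)", "have(k3)", "locked(d_lab_kitchen)", "open(d_kitchen_dock)"]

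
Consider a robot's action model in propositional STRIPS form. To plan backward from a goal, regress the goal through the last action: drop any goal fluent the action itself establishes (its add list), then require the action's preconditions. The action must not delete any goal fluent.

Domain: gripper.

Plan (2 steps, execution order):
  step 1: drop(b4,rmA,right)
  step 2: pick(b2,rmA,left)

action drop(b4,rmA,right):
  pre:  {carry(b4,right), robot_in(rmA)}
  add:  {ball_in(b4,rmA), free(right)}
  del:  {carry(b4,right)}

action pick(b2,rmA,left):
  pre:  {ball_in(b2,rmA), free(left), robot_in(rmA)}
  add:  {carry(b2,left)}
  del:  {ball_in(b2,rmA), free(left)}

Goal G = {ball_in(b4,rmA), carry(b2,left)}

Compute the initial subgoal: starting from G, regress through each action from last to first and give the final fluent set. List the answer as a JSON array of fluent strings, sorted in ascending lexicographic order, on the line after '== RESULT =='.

Regress step by step:
  through step 2 (pick(b2,rmA,left)): drop {carry(b2,left)}, keep {ball_in(b4,rmA)}, require {ball_in(b2,rmA), free(left), robot_in(rmA)}
    → {ball_in(b2,rmA), ball_in(b4,rmA), free(left), robot_in(rmA)}
  through step 1 (drop(b4,rmA,right)): drop {ball_in(b4,rmA)}, keep {ball_in(b2,rmA), free(left), robot_in(rmA)}, require {carry(b4,right), robot_in(rmA)}
    → {ball_in(b2,rmA), carry(b4,right), free(left), robot_in(rmA)}

== RESULT ==
["ball_in(b2,rmA)", "carry(b4,right)", "free(left)", "robot_in(rmA)"]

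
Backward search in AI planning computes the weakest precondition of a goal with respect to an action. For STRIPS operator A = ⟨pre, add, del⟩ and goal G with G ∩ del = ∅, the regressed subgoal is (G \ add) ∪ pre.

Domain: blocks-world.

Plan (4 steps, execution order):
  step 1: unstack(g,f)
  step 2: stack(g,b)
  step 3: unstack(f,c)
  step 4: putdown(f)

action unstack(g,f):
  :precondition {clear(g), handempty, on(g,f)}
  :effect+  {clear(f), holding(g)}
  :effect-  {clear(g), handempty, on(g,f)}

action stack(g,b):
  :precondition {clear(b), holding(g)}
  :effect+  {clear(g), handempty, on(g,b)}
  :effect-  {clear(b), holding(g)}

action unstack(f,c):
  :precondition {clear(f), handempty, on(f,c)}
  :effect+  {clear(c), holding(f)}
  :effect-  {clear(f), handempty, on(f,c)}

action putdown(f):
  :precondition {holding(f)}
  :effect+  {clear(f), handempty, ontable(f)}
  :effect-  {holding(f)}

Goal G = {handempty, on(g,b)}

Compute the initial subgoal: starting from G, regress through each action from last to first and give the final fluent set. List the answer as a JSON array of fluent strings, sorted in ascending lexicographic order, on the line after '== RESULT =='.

Regress step by step:
  through step 4 (putdown(f)): drop {handempty}, keep {on(g,b)}, require {holding(f)}
    → {holding(f), on(g,b)}
  through step 3 (unstack(f,c)): drop {holding(f)}, keep {on(g,b)}, require {clear(f), handempty, on(f,c)}
    → {clear(f), handempty, on(f,c), on(g,b)}
  through step 2 (stack(g,b)): drop {handempty, on(g,b)}, keep {clear(f), on(f,c)}, require {clear(b), holding(g)}
    → {clear(b), clear(f), holding(g), on(f,c)}
  through step 1 (unstack(g,f)): drop {clear(f), holding(g)}, keep {clear(b), on(f,c)}, require {clear(g), handempty, on(g,f)}
    → {clear(b), clear(g), handempty, on(f,c), on(g,f)}

== RESULT ==
["clear(b)", "clear(g)", "handempty", "on(f,c)", "on(g,f)"]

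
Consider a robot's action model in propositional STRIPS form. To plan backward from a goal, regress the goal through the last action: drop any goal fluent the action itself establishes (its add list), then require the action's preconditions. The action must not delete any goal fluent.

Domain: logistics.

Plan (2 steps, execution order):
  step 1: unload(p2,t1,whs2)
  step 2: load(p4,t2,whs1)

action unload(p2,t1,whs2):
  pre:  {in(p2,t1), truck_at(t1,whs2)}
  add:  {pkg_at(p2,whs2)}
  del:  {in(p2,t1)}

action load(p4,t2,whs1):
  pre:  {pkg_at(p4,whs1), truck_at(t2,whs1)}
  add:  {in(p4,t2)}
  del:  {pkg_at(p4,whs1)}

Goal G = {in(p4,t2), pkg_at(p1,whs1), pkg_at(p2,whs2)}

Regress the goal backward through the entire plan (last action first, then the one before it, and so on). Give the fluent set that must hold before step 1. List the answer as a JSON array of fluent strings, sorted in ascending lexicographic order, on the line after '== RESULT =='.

Work backward from the goal:
  through step 2 (load(p4,t2,whs1)): drop {in(p4,t2)}, keep {pkg_at(p1,whs1), pkg_at(p2,whs2)}, require {pkg_at(p4,whs1), truck_at(t2,whs1)}
    → {pkg_at(p1,whs1), pkg_at(p2,whs2), pkg_at(p4,whs1), truck_at(t2,whs1)}
  through step 1 (unload(p2,t1,whs2)): drop {pkg_at(p2,whs2)}, keep {pkg_at(p1,whs1), pkg_at(p4,whs1), truck_at(t2,whs1)}, require {in(p2,t1), truck_at(t1,whs2)}
    → {in(p2,t1), pkg_at(p1,whs1), pkg_at(p4,whs1), truck_at(t1,whs2), truck_at(t2,whs1)}

== RESULT ==
["in(p2,t1)", "pkg_at(p1,whs1)", "pkg_at(p4,whs1)", "truck_at(t1,whs2)", "truck_at(t2,whs1)"]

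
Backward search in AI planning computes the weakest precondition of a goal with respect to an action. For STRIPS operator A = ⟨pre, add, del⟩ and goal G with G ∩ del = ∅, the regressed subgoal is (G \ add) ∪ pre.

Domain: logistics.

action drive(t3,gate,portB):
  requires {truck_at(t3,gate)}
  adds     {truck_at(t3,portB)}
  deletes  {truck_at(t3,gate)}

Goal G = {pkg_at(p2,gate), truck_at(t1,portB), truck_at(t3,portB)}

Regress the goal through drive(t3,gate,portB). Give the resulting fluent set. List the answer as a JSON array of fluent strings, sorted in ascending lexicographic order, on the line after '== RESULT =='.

Regress:
  G ∩ del = {}  (empty — regression defined)
  G \ add = {pkg_at(p2,gate), truck_at(t1,portB), truck_at(t3,portB)} \ {truck_at(t3,portB)} = {pkg_at(p2,gate), truck_at(t1,portB)}
  ∪ pre   = {pkg_at(p2,gate), truck_at(t1,portB)} ∪ {truck_at(t3,gate)}
          = {pkg_at(p2,gate), truck_at(t1,portB), truck_at(t3,gate)}

== RESULT ==
["pkg_at(p2,gate)", "truck_at(t1,portB)", "truck_at(t3,gate)"]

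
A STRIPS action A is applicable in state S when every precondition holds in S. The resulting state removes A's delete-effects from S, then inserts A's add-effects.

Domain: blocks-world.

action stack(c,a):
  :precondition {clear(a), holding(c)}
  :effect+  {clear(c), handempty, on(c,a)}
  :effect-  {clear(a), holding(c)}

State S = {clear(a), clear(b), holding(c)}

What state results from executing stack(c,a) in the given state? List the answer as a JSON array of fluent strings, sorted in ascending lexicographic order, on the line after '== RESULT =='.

Progress:
  pre ⊆ S: {clear(a), holding(c)} ⊆ S  — applicable
  S \ del = {clear(b)}
  ∪ add   = {clear(b), clear(c), handempty, on(c,a)}

== RESULT ==
["clear(b)", "clear(c)", "handempty", "on(c,a)"]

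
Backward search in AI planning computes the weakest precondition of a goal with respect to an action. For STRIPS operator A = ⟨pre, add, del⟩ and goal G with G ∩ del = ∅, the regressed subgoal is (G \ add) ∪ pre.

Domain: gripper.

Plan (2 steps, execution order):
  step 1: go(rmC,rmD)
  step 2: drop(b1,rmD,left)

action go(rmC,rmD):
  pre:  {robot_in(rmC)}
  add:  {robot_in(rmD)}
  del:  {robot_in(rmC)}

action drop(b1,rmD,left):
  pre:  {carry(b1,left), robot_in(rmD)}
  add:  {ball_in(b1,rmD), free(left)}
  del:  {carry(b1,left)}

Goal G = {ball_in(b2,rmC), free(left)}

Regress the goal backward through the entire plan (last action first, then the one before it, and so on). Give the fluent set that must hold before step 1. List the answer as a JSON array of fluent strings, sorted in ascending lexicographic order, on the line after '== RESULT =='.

Regress step by step:
  through step 2 (drop(b1,rmD,left)): drop {free(left)}, keep {ball_in(b2,rmC)}, require {carry(b1,left), robot_in(rmD)}
    → {ball_in(b2,rmC), carry(b1,left), robot_in(rmD)}
  through step 1 (go(rmC,rmD)): drop {robot_in(rmD)}, keep {ball_in(b2,rmC), carry(b1,left)}, require {robot_in(rmC)}
    → {ball_in(b2,rmC), carry(b1,left), robot_in(rmC)}

== RESULT ==
["ball_in(b2,rmC)", "carry(b1,left)", "robot_in(rmC)"]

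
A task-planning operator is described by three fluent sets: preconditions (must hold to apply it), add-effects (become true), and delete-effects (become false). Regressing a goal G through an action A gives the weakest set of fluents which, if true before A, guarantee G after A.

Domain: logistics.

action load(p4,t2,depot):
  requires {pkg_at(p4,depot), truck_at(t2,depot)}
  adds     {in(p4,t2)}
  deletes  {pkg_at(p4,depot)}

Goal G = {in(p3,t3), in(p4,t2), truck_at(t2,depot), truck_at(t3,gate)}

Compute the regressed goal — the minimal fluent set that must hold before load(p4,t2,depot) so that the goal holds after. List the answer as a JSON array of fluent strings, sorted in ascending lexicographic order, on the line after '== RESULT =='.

Compute (G \ add) ∪ pre:
  G ∩ del = {}  (empty — regression defined)
  G \ add = {in(p3,t3), in(p4,t2), truck_at(t2,depot), truck_at(t3,gate)} \ {in(p4,t2)} = {in(p3,t3), truck_at(t2,depot), truck_at(t3,gate)}
  ∪ pre   = {in(p3,t3), truck_at(t2,depot), truck_at(t3,gate)} ∪ {pkg_at(p4,depot), truck_at(t2,depot)}
          = {in(p3,t3), pkg_at(p4,depot), truck_at(t2,depot), truck_at(t3,gate)}

== RESULT ==
["in(p3,t3)", "pkg_at(p4,depot)", "truck_at(t2,depot)", "truck_at(t3,gate)"]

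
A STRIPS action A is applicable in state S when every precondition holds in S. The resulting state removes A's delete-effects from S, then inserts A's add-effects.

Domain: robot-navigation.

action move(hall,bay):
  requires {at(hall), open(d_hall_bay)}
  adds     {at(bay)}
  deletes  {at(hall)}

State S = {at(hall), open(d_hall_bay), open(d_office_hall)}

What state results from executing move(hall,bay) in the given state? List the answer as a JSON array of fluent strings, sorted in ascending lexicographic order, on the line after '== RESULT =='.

Compute (S \ del) ∪ add:
  pre ⊆ S: {at(hall), open(d_hall_bay)} ⊆ S  — applicable
  S \ del = {open(d_hall_bay), open(d_office_hall)}
  ∪ add   = {at(bay), open(d_hall_bay), open(d_office_hall)}

== RESULT ==
["at(bay)", "open(d_hall_bay)", "open(d_office_hall)"]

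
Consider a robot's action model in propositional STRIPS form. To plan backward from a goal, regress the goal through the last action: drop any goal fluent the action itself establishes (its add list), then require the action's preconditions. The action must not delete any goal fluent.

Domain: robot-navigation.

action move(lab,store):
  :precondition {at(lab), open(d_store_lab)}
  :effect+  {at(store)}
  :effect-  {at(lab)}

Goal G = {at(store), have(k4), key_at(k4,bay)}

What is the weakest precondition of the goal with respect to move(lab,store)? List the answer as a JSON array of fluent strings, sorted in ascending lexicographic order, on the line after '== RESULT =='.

Compute (G \ add) ∪ pre:
  G ∩ del = {}  (empty — regression defined)
  G \ add = {at(store), have(k4), key_at(k4,bay)} \ {at(store)} = {have(k4), key_at(k4,bay)}
  ∪ pre   = {have(k4), key_at(k4,bay)} ∪ {at(lab), open(d_store_lab)}
          = {at(lab), have(k4), key_at(k4,bay), open(d_store_lab)}

== RESULT ==
["at(lab)", "have(k4)", "key_at(k4,bay)", "open(d_store_lab)"]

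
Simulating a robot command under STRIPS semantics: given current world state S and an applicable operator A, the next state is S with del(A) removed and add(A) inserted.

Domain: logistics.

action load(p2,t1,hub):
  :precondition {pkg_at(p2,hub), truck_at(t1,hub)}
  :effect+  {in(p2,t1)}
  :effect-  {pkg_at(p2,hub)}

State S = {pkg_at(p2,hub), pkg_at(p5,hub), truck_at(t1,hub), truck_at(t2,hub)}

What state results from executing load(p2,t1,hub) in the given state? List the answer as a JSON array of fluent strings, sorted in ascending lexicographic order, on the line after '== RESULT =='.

Progress:
  pre ⊆ S: {pkg_at(p2,hub), truck_at(t1,hub)} ⊆ S  — applicable
  S \ del = {pkg_at(p5,hub), truck_at(t1,hub), truck_at(t2,hub)}
  ∪ add   = {in(p2,t1), pkg_at(p5,hub), truck_at(t1,hub), truck_at(t2,hub)}

== RESULT ==
["in(p2,t1)", "pkg_at(p5,hub)", "truck_at(t1,hub)", "truck_at(t2,hub)"]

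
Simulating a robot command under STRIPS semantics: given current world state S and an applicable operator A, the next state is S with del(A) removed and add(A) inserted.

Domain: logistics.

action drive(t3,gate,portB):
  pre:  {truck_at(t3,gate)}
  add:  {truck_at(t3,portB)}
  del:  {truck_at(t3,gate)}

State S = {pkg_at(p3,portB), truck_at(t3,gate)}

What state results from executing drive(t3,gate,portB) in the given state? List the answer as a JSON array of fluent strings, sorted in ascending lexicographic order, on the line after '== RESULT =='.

Progress:
  pre ⊆ S: {truck_at(t3,gate)} ⊆ S  — applicable
  S \ del = {pkg_at(p3,portB)}
  ∪ add   = {pkg_at(p3,portB), truck_at(t3,portB)}

== RESULT ==
["pkg_at(p3,portB)", "truck_at(t3,portB)"]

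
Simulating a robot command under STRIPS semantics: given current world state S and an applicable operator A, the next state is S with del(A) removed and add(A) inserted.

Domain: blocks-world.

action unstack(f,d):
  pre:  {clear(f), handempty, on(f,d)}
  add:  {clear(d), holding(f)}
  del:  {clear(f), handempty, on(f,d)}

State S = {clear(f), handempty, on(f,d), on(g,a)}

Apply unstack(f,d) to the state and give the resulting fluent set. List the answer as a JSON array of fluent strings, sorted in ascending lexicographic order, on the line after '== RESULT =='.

Compute (S \ del) ∪ add:
  pre ⊆ S: {clear(f), handempty, on(f,d)} ⊆ S  — applicable
  S \ del = {on(g,a)}
  ∪ add   = {clear(d), holding(f), on(g,a)}

== RESULT ==
["clear(d)", "holding(f)", "on(g,a)"]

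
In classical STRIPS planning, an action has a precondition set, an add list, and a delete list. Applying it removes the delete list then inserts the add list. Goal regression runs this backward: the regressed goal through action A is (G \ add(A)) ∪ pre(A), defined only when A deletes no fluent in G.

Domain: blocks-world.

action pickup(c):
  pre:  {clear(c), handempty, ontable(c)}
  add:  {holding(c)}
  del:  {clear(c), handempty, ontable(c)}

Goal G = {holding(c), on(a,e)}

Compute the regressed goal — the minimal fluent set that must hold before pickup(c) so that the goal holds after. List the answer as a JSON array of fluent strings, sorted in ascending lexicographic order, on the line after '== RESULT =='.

Compute (G \ add) ∪ pre:
  G ∩ del = {}  (empty — regression defined)
  G \ add = {holding(c), on(a,e)} \ {holding(c)} = {on(a,e)}
  ∪ pre   = {on(a,e)} ∪ {clear(c), handempty, ontable(c)}
          = {clear(c), handempty, on(a,e), ontable(c)}

== RESULT ==
["clear(c)", "handempty", "on(a,e)", "ontable(c)"]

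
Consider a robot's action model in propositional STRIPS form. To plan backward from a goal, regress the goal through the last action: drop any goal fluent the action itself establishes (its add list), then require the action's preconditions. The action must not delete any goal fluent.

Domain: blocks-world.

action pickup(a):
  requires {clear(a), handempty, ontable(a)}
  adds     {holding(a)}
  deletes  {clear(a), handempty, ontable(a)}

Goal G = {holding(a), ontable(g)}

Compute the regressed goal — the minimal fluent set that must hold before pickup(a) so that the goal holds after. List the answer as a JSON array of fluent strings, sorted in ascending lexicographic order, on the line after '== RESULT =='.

Regress:
  G ∩ del = {}  (empty — regression defined)
  G \ add = {holding(a), ontable(g)} \ {holding(a)} = {ontable(g)}
  ∪ pre   = {ontable(g)} ∪ {clear(a), handempty, ontable(a)}
          = {clear(a), handempty, ontable(a), ontable(g)}

== RESULT ==
["clear(a)", "handempty", "ontable(a)", "ontable(g)"]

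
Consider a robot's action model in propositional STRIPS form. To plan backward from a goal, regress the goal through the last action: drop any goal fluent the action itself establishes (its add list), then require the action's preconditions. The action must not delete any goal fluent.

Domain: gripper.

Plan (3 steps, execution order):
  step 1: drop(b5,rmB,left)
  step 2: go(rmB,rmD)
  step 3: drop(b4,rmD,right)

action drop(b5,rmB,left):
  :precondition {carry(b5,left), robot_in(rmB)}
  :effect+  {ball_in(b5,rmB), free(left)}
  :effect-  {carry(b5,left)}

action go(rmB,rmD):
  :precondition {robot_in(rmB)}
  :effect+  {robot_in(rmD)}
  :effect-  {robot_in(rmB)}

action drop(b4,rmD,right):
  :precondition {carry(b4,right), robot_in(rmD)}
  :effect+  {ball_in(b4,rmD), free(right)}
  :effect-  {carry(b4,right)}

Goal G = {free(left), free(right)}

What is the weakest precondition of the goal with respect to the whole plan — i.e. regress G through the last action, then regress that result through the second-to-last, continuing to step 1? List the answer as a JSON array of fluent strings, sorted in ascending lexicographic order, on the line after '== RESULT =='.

Regress step by step:
  through step 3 (drop(b4,rmD,right)): drop {free(right)}, keep {free(left)}, require {carry(b4,right), robot_in(rmD)}
    → {carry(b4,right), free(left), robot_in(rmD)}
  through step 2 (go(rmB,rmD)): drop {robot_in(rmD)}, keep {carry(b4,right), free(left)}, require {robot_in(rmB)}
    → {carry(b4,right), free(left), robot_in(rmB)}
  through step 1 (drop(b5,rmB,left)): drop {free(left)}, keep {carry(b4,right), robot_in(rmB)}, require {carry(b5,left), robot_in(rmB)}
    → {carry(b4,right), carry(b5,left), robot_in(rmB)}

== RESULT ==
["carry(b4,right)", "carry(b5,left)", "robot_in(rmB)"]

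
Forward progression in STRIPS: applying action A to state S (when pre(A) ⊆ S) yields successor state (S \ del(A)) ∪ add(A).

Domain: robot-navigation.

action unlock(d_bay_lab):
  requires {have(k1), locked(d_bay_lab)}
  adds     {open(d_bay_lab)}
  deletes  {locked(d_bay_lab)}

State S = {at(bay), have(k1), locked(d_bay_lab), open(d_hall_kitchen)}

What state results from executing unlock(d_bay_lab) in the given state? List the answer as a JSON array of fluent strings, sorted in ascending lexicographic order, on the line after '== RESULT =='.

Progress:
  pre ⊆ S: {have(k1), locked(d_bay_lab)} ⊆ S  — applicable
  S \ del = {at(bay), have(k1), open(d_hall_kitchen)}
  ∪ add   = {at(bay), have(k1), open(d_bay_lab), open(d_hall_kitchen)}

== RESULT ==
["at(bay)", "have(k1)", "open(d_bay_lab)", "open(d_hall_kitchen)"]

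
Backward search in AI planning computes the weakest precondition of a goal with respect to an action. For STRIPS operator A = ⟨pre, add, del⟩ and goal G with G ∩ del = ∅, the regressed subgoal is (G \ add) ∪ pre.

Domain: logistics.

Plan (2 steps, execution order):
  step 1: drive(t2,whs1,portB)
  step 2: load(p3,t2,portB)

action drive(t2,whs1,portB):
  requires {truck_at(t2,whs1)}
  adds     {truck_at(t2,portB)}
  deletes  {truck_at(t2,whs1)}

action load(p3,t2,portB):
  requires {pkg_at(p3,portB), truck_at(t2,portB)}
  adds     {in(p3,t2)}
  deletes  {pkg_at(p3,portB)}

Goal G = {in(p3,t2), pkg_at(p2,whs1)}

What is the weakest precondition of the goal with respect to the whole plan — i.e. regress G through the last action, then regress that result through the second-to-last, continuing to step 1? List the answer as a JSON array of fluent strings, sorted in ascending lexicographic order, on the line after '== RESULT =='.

Work backward from the goal:
  through step 2 (load(p3,t2,portB)): drop {in(p3,t2)}, keep {pkg_at(p2,whs1)}, require {pkg_at(p3,portB), truck_at(t2,portB)}
    → {pkg_at(p2,whs1), pkg_at(p3,portB), truck_at(t2,portB)}
  through step 1 (drive(t2,whs1,portB)): drop {truck_at(t2,portB)}, keep {pkg_at(p2,whs1), pkg_at(p3,portB)}, require {truck_at(t2,whs1)}
    → {pkg_at(p2,whs1), pkg_at(p3,portB), truck_at(t2,whs1)}

== RESULT ==
["pkg_at(p2,whs1)", "pkg_at(p3,portB)", "truck_at(t2,whs1)"]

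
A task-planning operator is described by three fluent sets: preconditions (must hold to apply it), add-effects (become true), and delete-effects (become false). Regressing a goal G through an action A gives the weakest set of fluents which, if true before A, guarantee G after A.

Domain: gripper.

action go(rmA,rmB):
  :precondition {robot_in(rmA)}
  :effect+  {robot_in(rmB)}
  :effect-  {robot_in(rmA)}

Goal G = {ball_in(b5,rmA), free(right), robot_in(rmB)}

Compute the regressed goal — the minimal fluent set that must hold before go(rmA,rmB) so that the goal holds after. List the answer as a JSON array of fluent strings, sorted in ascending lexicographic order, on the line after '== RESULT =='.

Compute (G \ add) ∪ pre:
  G ∩ del = {}  (empty — regression defined)
  G \ add = {ball_in(b5,rmA), free(right), robot_in(rmB)} \ {robot_in(rmB)} = {ball_in(b5,rmA), free(right)}
  ∪ pre   = {ball_in(b5,rmA), free(right)} ∪ {robot_in(rmA)}
          = {ball_in(b5,rmA), free(right), robot_in(rmA)}

== RESULT ==
["ball_in(b5,rmA)", "free(right)", "robot_in(rmA)"]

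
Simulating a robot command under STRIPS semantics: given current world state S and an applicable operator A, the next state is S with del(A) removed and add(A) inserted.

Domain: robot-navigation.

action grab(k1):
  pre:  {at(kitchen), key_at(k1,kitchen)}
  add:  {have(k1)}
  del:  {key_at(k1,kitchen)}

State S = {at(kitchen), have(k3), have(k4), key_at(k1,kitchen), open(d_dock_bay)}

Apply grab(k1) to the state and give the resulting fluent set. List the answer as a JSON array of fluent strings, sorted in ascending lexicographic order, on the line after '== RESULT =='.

Progress:
  pre ⊆ S: {at(kitchen), key_at(k1,kitchen)} ⊆ S  — applicable
  S \ del = {at(kitchen), have(k3), have(k4), open(d_dock_bay)}
  ∪ add   = {at(kitchen), have(k1), have(k3), have(k4), open(d_dock_bay)}

== RESULT ==
["at(kitchen)", "have(k1)", "have(k3)", "have(k4)", "open(d_dock_bay)"]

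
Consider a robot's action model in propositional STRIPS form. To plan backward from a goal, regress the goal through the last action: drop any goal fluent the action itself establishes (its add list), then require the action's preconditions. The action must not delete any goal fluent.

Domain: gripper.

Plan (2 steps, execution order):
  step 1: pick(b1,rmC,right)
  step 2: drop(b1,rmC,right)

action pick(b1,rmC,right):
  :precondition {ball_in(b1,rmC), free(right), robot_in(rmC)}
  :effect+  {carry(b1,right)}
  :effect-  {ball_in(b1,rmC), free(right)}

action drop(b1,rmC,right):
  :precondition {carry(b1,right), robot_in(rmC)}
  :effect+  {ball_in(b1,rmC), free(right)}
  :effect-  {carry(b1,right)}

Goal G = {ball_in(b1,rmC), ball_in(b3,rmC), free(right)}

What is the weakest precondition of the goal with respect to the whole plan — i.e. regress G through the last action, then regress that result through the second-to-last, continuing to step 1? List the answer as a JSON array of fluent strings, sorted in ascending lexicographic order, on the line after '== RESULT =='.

Work backward from the goal:
  through step 2 (drop(b1,rmC,right)): drop {ball_in(b1,rmC), free(right)}, keep {ball_in(b3,rmC)}, require {carry(b1,right), robot_in(rmC)}
    → {ball_in(b3,rmC), carry(b1,right), robot_in(rmC)}
  through step 1 (pick(b1,rmC,right)): drop {carry(b1,right)}, keep {ball_in(b3,rmC), robot_in(rmC)}, require {ball_in(b1,rmC), free(right), robot_in(rmC)}
    → {ball_in(b1,rmC), ball_in(b3,rmC), free(right), robot_in(rmC)}

== RESULT ==
["ball_in(b1,rmC)", "ball_in(b3,rmC)", "free(right)", "robot_in(rmC)"]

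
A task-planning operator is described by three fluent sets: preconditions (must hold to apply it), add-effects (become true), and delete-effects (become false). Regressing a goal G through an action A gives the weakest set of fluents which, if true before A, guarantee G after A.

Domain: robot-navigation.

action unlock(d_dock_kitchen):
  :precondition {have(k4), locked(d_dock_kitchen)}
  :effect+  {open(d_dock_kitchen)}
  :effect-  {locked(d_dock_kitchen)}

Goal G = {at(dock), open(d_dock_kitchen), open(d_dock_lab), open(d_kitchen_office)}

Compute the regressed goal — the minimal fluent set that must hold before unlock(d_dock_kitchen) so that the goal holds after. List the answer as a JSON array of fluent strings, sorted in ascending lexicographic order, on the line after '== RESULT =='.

Regress:
  G ∩ del = {}  (empty — regression defined)
  G \ add = {at(dock), open(d_dock_kitchen), open(d_dock_lab), open(d_kitchen_office)} \ {open(d_dock_kitchen)} = {at(dock), open(d_dock_lab), open(d_kitchen_office)}
  ∪ pre   = {at(dock), open(d_dock_lab), open(d_kitchen_office)} ∪ {have(k4), locked(d_dock_kitchen)}
          = {at(dock), have(k4), locked(d_dock_kitchen), open(d_dock_lab), open(d_kitchen_office)}

== RESULT ==
["at(dock)", "have(k4)", "locked(d_dock_kitchen)", "open(d_dock_lab)", "open(d_kitchen_office)"]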